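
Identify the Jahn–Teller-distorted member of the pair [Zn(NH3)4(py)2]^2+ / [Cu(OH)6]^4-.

[Zn(NH3)4(py)2]^2+: Ammonia is neutral; pyridine is neutral; balancing the +2 overall charge requires Zn(II). Zn sits in group 12, so the d-electron count is 12 − 2 = 10. The d¹⁰ configuration leaves the e_g set evenly filled (or empty) — no strong Jahn–Teller driving force.
[Cu(OH)6]^4-: Each hydroxide is −1; balancing the −4 overall charge requires Cu(II). Group 11 minus oxidation state 2 gives a d⁹ configuration. The t₂g⁶e_g³ configuration has an unevenly filled e_g set; the Jahn–Teller theorem predicts a tetragonal distortion (typically axial elongation) to lift the degeneracy.

[Cu(OH)6]^4-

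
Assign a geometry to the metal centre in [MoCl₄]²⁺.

tetrahedral

Each chloride is −1; balancing the +2 overall charge requires Mo(VI).
Group 6 minus oxidation state 6 gives a d⁰ configuration.
Coordination number: 4.
A d⁰ ion has no crystal-field stabilisation preference between square planar and tetrahedral, so four ligands adopt the sterically favoured tetrahedral geometry.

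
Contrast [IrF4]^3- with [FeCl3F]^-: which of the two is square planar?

[IrF4]^3-

For [IrF4]^3-: Each fluoride is −1; balancing the −3 overall charge requires Ir(I). Iridium is a group-9 element; Ir(I) is therefore d⁸. A 5d d⁸ ion has a large crystal-field splitting; square planar leaves the high-energy d_{x²−y²} orbital empty and maximises CFSE. → square planar.
For [FeCl3F]^-: Ligand charges: each chloride is −1; each fluoride is −1. With an overall charge of −1 the iron centre must be in the +3 oxidation state. Fe sits in group 8, so the d-electron count is 8 − 3 = 5. A high-spin d⁵ ion has zero CFSE in either geometry, so four ligands adopt the sterically favoured tetrahedral geometry. → tetrahedral.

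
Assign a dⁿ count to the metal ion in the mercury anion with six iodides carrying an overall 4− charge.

Summing ligand charges against the −4 overall charge gives an oxidation state of +2 for mercury.
Hg sits in group 12, so the d-electron count is 12 − 2 = 10.

d10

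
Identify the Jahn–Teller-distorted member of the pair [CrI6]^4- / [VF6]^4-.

[CrI6]^4-: Ligand charges: each iodide is −1. With an overall charge of −4 the chromium centre must be in the +2 oxidation state. Cr sits in group 6, so the d-electron count is 6 − 2 = 4. Iodide is a weak-field ligand for a first-row metal, so the complex is high-spin. The t₂g³e_g¹ (high-spin) configuration has an unevenly filled e_g set; the Jahn–Teller theorem predicts a tetragonal distortion (typically axial elongation) to lift the degeneracy.
[VF6]^4-: Each fluoride is −1; balancing the −4 overall charge requires V(II). V sits in group 5, so the d-electron count is 5 − 2 = 3. The d³ configuration leaves the e_g set evenly filled (or empty) — no strong Jahn–Teller driving force.

[CrI6]^4-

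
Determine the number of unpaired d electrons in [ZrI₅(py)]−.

Each iodide is −1; pyridine is neutral; balancing the −1 overall charge requires Zr(IV).
Zr sits in group 4, so the d-electron count is 4 − 4 = 0.
In an octahedral field the d⁰ configuration is t₂g⁰e_g⁰, giving 0 unpaired electrons.

0 unpaired electrons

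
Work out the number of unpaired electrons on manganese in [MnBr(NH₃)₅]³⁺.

3

Each bromide is −1; ammonia is neutral; balancing the +3 overall charge requires Mn(IV).
Mn sits in group 7, so the d-electron count is 7 − 4 = 3.
In an octahedral field the d³ configuration is t₂g³e_g⁰ (only one arrangement possible), giving 3 unpaired electrons.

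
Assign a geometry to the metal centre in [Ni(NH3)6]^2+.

Summing ligand charges against the +2 overall charge gives an oxidation state of +2 for nickel.
Group 10 minus oxidation state 2 gives a d⁸ configuration.
Coordination number: 6.
Six donors around a single metal centre give an octahedral coordination sphere.

octahedral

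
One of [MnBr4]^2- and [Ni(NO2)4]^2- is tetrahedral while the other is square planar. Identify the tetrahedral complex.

For [MnBr4]^2-: Each bromide is −1; balancing the −2 overall charge requires Mn(II). Group 7 minus oxidation state 2 gives a d⁵ configuration. A high-spin d⁵ ion has zero CFSE in either geometry, so four ligands adopt the sterically favoured tetrahedral geometry. → tetrahedral.
For [Ni(NO2)4]^2-: Each nitro (N-bound nitrite) is −1; balancing the −2 overall charge requires Ni(II). Ni sits in group 10, so the d-electron count is 10 − 2 = 8. Nitro (N-bound nitrite) is a strong-field ligand (high in the spectrochemical series). A 3d d⁸ ion with strong-field ligands gains enough CFSE to favour square planar over tetrahedral. → square planar.

[MnBr4]^2-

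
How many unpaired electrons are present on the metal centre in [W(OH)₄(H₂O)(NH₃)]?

2 unpaired electrons

Summing ligand charges against the 0 overall charge gives an oxidation state of +4 for tungsten.
Group 6 minus oxidation state 4 gives a d² configuration.
In an octahedral field the d² configuration is t₂g²e_g⁰ (only one arrangement possible), giving 2 unpaired electrons.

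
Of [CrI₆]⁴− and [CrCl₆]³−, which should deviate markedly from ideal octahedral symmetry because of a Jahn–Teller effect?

[CrI₆]⁴−: Each iodide is −1; balancing the −4 overall charge requires Cr(II). Cr sits in group 6, so the d-electron count is 6 − 2 = 4. Iodide is a weak-field ligand for a first-row metal, so the complex is high-spin. The t₂g³e_g¹ (high-spin) configuration has an unevenly filled e_g set; the Jahn–Teller theorem predicts a tetragonal distortion (typically axial elongation) to lift the degeneracy.
[CrCl₆]³−: Each chloride is −1; balancing the −3 overall charge requires Cr(III). Group 6 minus oxidation state 3 gives a d³ configuration. The d³ configuration leaves the e_g set evenly filled (or empty) — no strong Jahn–Teller driving force.

[CrI₆]⁴−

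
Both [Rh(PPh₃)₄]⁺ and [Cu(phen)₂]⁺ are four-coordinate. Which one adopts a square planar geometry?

For [Rh(PPh₃)₄]⁺: Ligand charges: triphenylphosphine is neutral. With an overall charge of +1 the rhodium centre must be in the +1 oxidation state. Rhodium is a group-9 element; Rh(I) is therefore d⁸. A 4d d⁸ ion has a large crystal-field splitting; square planar leaves the high-energy d_{x²−y²} orbital empty and maximises CFSE. → square planar.
For [Cu(phen)₂]⁺: 1,10-phenanthroline is neutral; balancing the +1 overall charge requires Cu(I). Cu sits in group 11, so the d-electron count is 11 − 1 = 10. A d¹⁰ ion has no crystal-field stabilisation preference between square planar and tetrahedral, so four ligands adopt the sterically favoured tetrahedral geometry. → tetrahedral.

[Rh(PPh₃)₄]⁺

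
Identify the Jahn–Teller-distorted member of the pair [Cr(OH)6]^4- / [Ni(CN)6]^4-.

[Cr(OH)6]^4-: Summing ligand charges against the −4 overall charge gives an oxidation state of +2 for chromium. Cr sits in group 6, so the d-electron count is 6 − 2 = 4. Hydroxide is a weak-field ligand for a first-row metal, so the complex is high-spin. The t₂g³e_g¹ (high-spin) configuration has an unevenly filled e_g set; the Jahn–Teller theorem predicts a tetragonal distortion (typically axial elongation) to lift the degeneracy.
[Ni(CN)6]^4-: Summing ligand charges against the −4 overall charge gives an oxidation state of +2 for nickel. Nickel is a group-10 element; Ni(II) is therefore d⁸. The d⁸ configuration leaves the e_g set evenly filled (or empty) — no strong Jahn–Teller driving force.

[Cr(OH)6]^4-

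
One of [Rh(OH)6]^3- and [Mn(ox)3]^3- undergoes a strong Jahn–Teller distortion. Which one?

[Rh(OH)6]^3-: Each hydroxide is −1; balancing the −3 overall charge requires Rh(III). Group 9 minus oxidation state 3 gives a d⁶ configuration. A 4d ion has a large Δₒ and is invariably low-spin. The d⁶ configuration leaves the e_g set evenly filled (or empty) — no strong Jahn–Teller driving force.
[Mn(ox)3]^3-: Each oxalate is −2; balancing the −3 overall charge requires Mn(III). Mn sits in group 7, so the d-electron count is 7 − 3 = 4. Oxalate is a weak-field ligand for a first-row metal, so the complex is high-spin. The t₂g³e_g¹ (high-spin) configuration has an unevenly filled e_g set; the Jahn–Teller theorem predicts a tetragonal distortion (typically axial elongation) to lift the degeneracy.

[Mn(ox)3]^3-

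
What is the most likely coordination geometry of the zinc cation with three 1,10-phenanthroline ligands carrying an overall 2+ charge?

Ligand charges: 1,10-phenanthroline is neutral. With an overall charge of +2 the zinc centre must be in the +2 oxidation state.
Zn sits in group 12, so the d-electron count is 12 − 2 = 10.
Counting donor atoms: 3×1,10-phenanthroline (bidentate) → 6 donors. Coordination number = 6.
Six donors around a single metal centre give an octahedral coordination sphere.

octahedral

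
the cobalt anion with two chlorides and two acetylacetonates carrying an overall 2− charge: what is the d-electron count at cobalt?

d7

Each chloride is −1; each acetylacetonate is −1; balancing the −2 overall charge requires Co(II).
Cobalt is a group-9 element; Co(II) is therefore d⁷.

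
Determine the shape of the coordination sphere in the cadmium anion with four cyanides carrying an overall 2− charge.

tetrahedral

Summing ligand charges against the −2 overall charge gives an oxidation state of +2 for cadmium.
Cd sits in group 12, so the d-electron count is 12 − 2 = 10.
Coordination number: 4.
A d¹⁰ ion has no crystal-field stabilisation preference between square planar and tetrahedral, so four ligands adopt the sterically favoured tetrahedral geometry.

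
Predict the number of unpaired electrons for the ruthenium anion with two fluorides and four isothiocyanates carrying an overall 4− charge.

Summing ligand charges against the −4 overall charge gives an oxidation state of +2 for ruthenium.
Ru sits in group 8, so the d-electron count is 8 − 2 = 6.
The spin state decides the count: a 4d ion has a large Δₒ and is invariably low-spin.
An octahedral low-spin d⁶ ion is t₂g⁶e_g⁰, giving 0 unpaired electrons.

0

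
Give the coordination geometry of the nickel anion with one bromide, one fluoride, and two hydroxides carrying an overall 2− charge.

Each bromide is −1; each fluoride is −1; each hydroxide is −1; balancing the −2 overall charge requires Ni(II).
Nickel is a group-10 element; Ni(II) is therefore d⁸.
Coordination number: 4.
Bromide, fluoride, and hydroxide are weak-field ligands.
With weak-field ligands the CFSE gain from square planar is small, so a 3d d⁸ ion takes the sterically preferred tetrahedral geometry.

tetrahedral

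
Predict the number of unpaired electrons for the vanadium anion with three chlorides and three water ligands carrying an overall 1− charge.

Ligand charges: each chloride is −1; water is neutral. With an overall charge of −1 the vanadium centre must be in the +2 oxidation state.
V sits in group 5, so the d-electron count is 5 − 2 = 3.
In an octahedral field the d³ configuration is t₂g³e_g⁰ (only one arrangement possible), giving 3 unpaired electrons.

3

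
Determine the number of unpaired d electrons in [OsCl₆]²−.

Summing ligand charges against the −2 overall charge gives an oxidation state of +4 for osmium.
Os sits in group 8, so the d-electron count is 8 − 4 = 4.
The spin state decides the count: a 5d ion has a large Δₒ and is invariably low-spin.
An octahedral low-spin d⁴ ion is t₂g⁴e_g⁰, giving 2 unpaired electrons.

2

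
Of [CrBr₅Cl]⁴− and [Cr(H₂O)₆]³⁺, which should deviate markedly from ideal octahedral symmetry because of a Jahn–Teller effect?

[CrBr₅Cl]⁴−

[CrBr₅Cl]⁴−: Each bromide is −1; each chloride is −1; balancing the −4 overall charge requires Cr(II). Chromium is a group-6 element; Cr(II) is therefore d⁴. Bromide and chloride are weak-field ligands for a first-row metal, so the complex is high-spin. The t₂g³e_g¹ (high-spin) configuration has an unevenly filled e_g set; the Jahn–Teller theorem predicts a tetragonal distortion (typically axial elongation) to lift the degeneracy.
[Cr(H₂O)₆]³⁺: Water is neutral; balancing the +3 overall charge requires Cr(III). Group 6 minus oxidation state 3 gives a d³ configuration. The d³ configuration leaves the e_g set evenly filled (or empty) — no strong Jahn–Teller driving force.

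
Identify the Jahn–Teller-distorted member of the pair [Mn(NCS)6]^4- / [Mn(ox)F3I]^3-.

[Mn(ox)F3I]^3-

[Mn(NCS)6]^4-: Ligand charges: each isothiocyanate is −1. With an overall charge of −4 the manganese centre must be in the +2 oxidation state. Mn sits in group 7, so the d-electron count is 7 − 2 = 5. Isothiocyanate is a weak-field ligand for a first-row metal, so the complex is high-spin. The d⁵ configuration leaves the e_g set evenly filled (or empty) — no strong Jahn–Teller driving force.
[Mn(ox)F3I]^3-: Each oxalate is −2; each fluoride is −1; each iodide is −1; balancing the −3 overall charge requires Mn(III). Manganese is a group-7 element; Mn(III) is therefore d⁴. Fluoride, iodide, and oxalate are weak-field ligands for a first-row metal, so the complex is high-spin. The t₂g³e_g¹ (high-spin) configuration has an unevenly filled e_g set; the Jahn–Teller theorem predicts a tetragonal distortion (typically axial elongation) to lift the degeneracy.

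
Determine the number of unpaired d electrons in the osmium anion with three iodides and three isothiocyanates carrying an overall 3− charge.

Each iodide is −1; each isothiocyanate is −1; balancing the −3 overall charge requires Os(III).
Group 8 minus oxidation state 3 gives a d⁵ configuration.
The spin state decides the count: a 5d ion has a large Δₒ and is invariably low-spin.
An octahedral low-spin d⁵ ion is t₂g⁵e_g⁰, giving 1 unpaired electron.

1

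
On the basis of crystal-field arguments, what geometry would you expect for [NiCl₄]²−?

tetrahedral

Ligand charges: each chloride is −1. With an overall charge of −2 the nickel centre must be in the +2 oxidation state.
Ni sits in group 10, so the d-electron count is 10 − 2 = 8.
With 4 monodentate ligands the coordination number is 4.
Chloride is a weak-field ligand.
With weak-field ligands the CFSE gain from square planar is small, so a 3d d⁸ ion takes the sterically preferred tetrahedral geometry.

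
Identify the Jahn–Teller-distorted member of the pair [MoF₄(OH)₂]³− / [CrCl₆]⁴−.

[MoF₄(OH)₂]³−: Each fluoride is −1; each hydroxide is −1; balancing the −3 overall charge requires Mo(III). Mo sits in group 6, so the d-electron count is 6 − 3 = 3. The d³ configuration leaves the e_g set evenly filled (or empty) — no strong Jahn–Teller driving force.
[CrCl₆]⁴−: Summing ligand charges against the −4 overall charge gives an oxidation state of +2 for chromium. Cr sits in group 6, so the d-electron count is 6 − 2 = 4. Chloride is a weak-field ligand for a first-row metal, so the complex is high-spin. The t₂g³e_g¹ (high-spin) configuration has an unevenly filled e_g set; the Jahn–Teller theorem predicts a tetragonal distortion (typically axial elongation) to lift the degeneracy.

[CrCl₆]⁴−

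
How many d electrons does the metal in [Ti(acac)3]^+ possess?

Summing ligand charges against the +1 overall charge gives an oxidation state of +4 for titanium.
Group 4 minus oxidation state 4 gives a d⁰ configuration.

d⁰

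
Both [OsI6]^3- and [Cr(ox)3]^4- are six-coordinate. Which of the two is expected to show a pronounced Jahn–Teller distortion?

[OsI6]^3-: Each iodide is −1; balancing the −3 overall charge requires Os(III). Osmium is a group-8 element; Os(III) is therefore d⁵. A 5d ion has a large Δₒ and is invariably low-spin. The d⁵ configuration leaves the e_g set evenly filled (or empty) — no strong Jahn–Teller driving force.
[Cr(ox)3]^4-: Summing ligand charges against the −4 overall charge gives an oxidation state of +2 for chromium. Chromium is a group-6 element; Cr(II) is therefore d⁴. Oxalate is a weak-field ligand for a first-row metal, so the complex is high-spin. The t₂g³e_g¹ (high-spin) configuration has an unevenly filled e_g set; the Jahn–Teller theorem predicts a tetragonal distortion (typically axial elongation) to lift the degeneracy.

[Cr(ox)3]^4-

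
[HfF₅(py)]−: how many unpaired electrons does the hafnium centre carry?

Each fluoride is −1; pyridine is neutral; balancing the −1 overall charge requires Hf(IV).
Hafnium is a group-4 element; Hf(IV) is therefore d⁰.
In an octahedral field the d⁰ configuration is t₂g⁰e_g⁰, giving 0 unpaired electrons.

0 unpaired electrons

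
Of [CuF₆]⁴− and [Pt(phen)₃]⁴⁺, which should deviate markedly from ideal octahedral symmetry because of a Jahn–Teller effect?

[CuF₆]⁴−: Ligand charges: each fluoride is −1. With an overall charge of −4 the copper centre must be in the +2 oxidation state. Group 11 minus oxidation state 2 gives a d⁹ configuration. The t₂g⁶e_g³ configuration has an unevenly filled e_g set; the Jahn–Teller theorem predicts a tetragonal distortion (typically axial elongation) to lift the degeneracy.
[Pt(phen)₃]⁴⁺: 1,10-phenanthroline is neutral; balancing the +4 overall charge requires Pt(IV). Group 10 minus oxidation state 4 gives a d⁶ configuration. A 5d ion has a large Δₒ and is invariably low-spin. The d⁶ configuration leaves the e_g set evenly filled (or empty) — no strong Jahn–Teller driving force.

[CuF₆]⁴−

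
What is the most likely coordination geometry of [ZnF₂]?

linear

Each fluoride is −1; balancing the 0 overall charge requires Zn(II).
Zinc is a group-12 element; Zn(II) is therefore d¹⁰.
With 2 monodentate ligands the coordination number is 2.
A d¹⁰ ion with only two ligands adopts a linear arrangement (sp hybridisation; no CFSE preference).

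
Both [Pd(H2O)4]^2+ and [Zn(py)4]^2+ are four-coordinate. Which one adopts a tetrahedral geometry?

For [Pd(H2O)4]^2+: Ligand charges: water is neutral. With an overall charge of +2 the palladium centre must be in the +2 oxidation state. Palladium is a group-10 element; Pd(II) is therefore d⁸. A 4d d⁸ ion has a large crystal-field splitting; square planar leaves the high-energy d_{x²−y²} orbital empty and maximises CFSE. → square planar.
For [Zn(py)4]^2+: Ligand charges: pyridine is neutral. With an overall charge of +2 the zinc centre must be in the +2 oxidation state. Zn sits in group 12, so the d-electron count is 12 − 2 = 10. A d¹⁰ ion has no crystal-field stabilisation preference between square planar and tetrahedral, so four ligands adopt the sterically favoured tetrahedral geometry. → tetrahedral.

[Zn(py)4]^2+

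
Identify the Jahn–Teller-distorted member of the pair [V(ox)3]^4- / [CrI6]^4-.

[CrI6]^4-

[V(ox)3]^4-: Each oxalate is −2; balancing the −4 overall charge requires V(II). Group 5 minus oxidation state 2 gives a d³ configuration. The d³ configuration leaves the e_g set evenly filled (or empty) — no strong Jahn–Teller driving force.
[CrI6]^4-: Ligand charges: each iodide is −1. With an overall charge of −4 the chromium centre must be in the +2 oxidation state. Cr sits in group 6, so the d-electron count is 6 − 2 = 4. Iodide is a weak-field ligand for a first-row metal, so the complex is high-spin. The t₂g³e_g¹ (high-spin) configuration has an unevenly filled e_g set; the Jahn–Teller theorem predicts a tetragonal distortion (typically axial elongation) to lift the degeneracy.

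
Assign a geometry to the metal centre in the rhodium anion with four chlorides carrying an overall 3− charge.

Ligand charges: each chloride is −1. With an overall charge of −3 the rhodium centre must be in the +1 oxidation state.
Rhodium is a group-9 element; Rh(I) is therefore d⁸.
With 4 monodentate ligands the coordination number is 4.
A 4d d⁸ ion has a large crystal-field splitting; square planar leaves the high-energy d_{x²−y²} orbital empty and maximises CFSE.

square planar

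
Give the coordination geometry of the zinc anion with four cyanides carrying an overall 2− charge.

tetrahedral

Ligand charges: each cyanide is −1. With an overall charge of −2 the zinc centre must be in the +2 oxidation state.
Group 12 minus oxidation state 2 gives a d¹⁰ configuration.
Coordination number: 4.
A d¹⁰ ion has no crystal-field stabilisation preference between square planar and tetrahedral, so four ligands adopt the sterically favoured tetrahedral geometry.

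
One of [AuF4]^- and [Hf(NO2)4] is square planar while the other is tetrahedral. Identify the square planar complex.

[AuF4]^-

For [AuF4]^-: Summing ligand charges against the −1 overall charge gives an oxidation state of +3 for gold. Au sits in group 11, so the d-electron count is 11 − 3 = 8. A 5d d⁸ ion has a large crystal-field splitting; square planar leaves the high-energy d_{x²−y²} orbital empty and maximises CFSE. → square planar.
For [Hf(NO2)4]: Each nitro (N-bound nitrite) is −1; balancing the 0 overall charge requires Hf(IV). Group 4 minus oxidation state 4 gives a d⁰ configuration. A d⁰ ion has no crystal-field stabilisation preference between square planar and tetrahedral, so four ligands adopt the sterically favoured tetrahedral geometry. → tetrahedral.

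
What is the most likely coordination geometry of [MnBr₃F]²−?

tetrahedral

Each bromide is −1; each fluoride is −1; balancing the −2 overall charge requires Mn(II).
Manganese is a group-7 element; Mn(II) is therefore d⁵.
Coordination number: 4.
Bromide and fluoride are weak-field ligands.
A high-spin d⁵ ion has zero CFSE in either geometry, so four ligands adopt the sterically favoured tetrahedral geometry.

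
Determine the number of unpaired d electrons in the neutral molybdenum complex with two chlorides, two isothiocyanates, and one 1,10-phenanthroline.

2

Ligand charges: each chloride is −1; each isothiocyanate is −1; 1,10-phenanthroline is neutral. With an overall charge of 0 the molybdenum centre must be in the +4 oxidation state.
Group 6 minus oxidation state 4 gives a d² configuration.
Counting donor atoms: 2×chloride (monodentate) → 2 donors; 2×isothiocyanate (monodentate) → 2 donors; 1×1,10-phenanthroline (bidentate) → 2 donors. Coordination number = 6.
In an octahedral field the d² configuration is t₂g²e_g⁰ (only one arrangement possible), giving 2 unpaired electrons.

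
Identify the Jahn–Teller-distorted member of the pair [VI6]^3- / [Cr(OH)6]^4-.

[VI6]^3-: Each iodide is −1; balancing the −3 overall charge requires V(III). Group 5 minus oxidation state 3 gives a d² configuration. The d² configuration leaves the e_g set evenly filled (or empty) — no strong Jahn–Teller driving force.
[Cr(OH)6]^4-: Each hydroxide is −1; balancing the −4 overall charge requires Cr(II). Group 6 minus oxidation state 2 gives a d⁴ configuration. Hydroxide is a weak-field ligand for a first-row metal, so the complex is high-spin. The t₂g³e_g¹ (high-spin) configuration has an unevenly filled e_g set; the Jahn–Teller theorem predicts a tetragonal distortion (typically axial elongation) to lift the degeneracy.

[Cr(OH)6]^4-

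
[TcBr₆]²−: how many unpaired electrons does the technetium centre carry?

3 unpaired electrons

Each bromide is −1; balancing the −2 overall charge requires Tc(IV).
Technetium is a group-7 element; Tc(IV) is therefore d³.
In an octahedral field the d³ configuration is t₂g³e_g⁰ (only one arrangement possible), giving 3 unpaired electrons.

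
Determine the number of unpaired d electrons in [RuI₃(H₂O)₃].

Summing ligand charges against the 0 overall charge gives an oxidation state of +3 for ruthenium.
Group 8 minus oxidation state 3 gives a d⁵ configuration.
The spin state decides the count: a 4d ion has a large Δₒ and is invariably low-spin.
An octahedral low-spin d⁵ ion is t₂g⁵e_g⁰, giving 1 unpaired electron.

1 unpaired electron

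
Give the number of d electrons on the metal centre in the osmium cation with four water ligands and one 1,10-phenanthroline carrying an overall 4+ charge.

Summing ligand charges against the +4 overall charge gives an oxidation state of +4 for osmium.
Group 8 minus oxidation state 4 gives a d⁴ configuration.

d⁴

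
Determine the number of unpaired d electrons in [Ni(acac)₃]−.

Summing ligand charges against the −1 overall charge gives an oxidation state of +2 for nickel.
Ni sits in group 10, so the d-electron count is 10 − 2 = 8.
Counting donor atoms: 3×acetylacetonate (bidentate) → 6 donors. Coordination number = 6.
In an octahedral field the d⁸ configuration is t₂g⁶e_g² (only one arrangement possible), giving 2 unpaired electrons.

2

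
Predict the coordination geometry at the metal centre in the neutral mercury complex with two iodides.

Ligand charges: each iodide is −1. With an overall charge of 0 the mercury centre must be in the +2 oxidation state.
Hg sits in group 12, so the d-electron count is 12 − 2 = 10.
Coordination number: 2.
A d¹⁰ ion with only two ligands adopts a linear arrangement (sp hybridisation; no CFSE preference).

linear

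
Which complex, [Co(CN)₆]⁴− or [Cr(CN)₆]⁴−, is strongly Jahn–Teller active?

[Co(CN)₆]⁴−: Each cyanide is −1; balancing the −4 overall charge requires Co(II). Group 9 minus oxidation state 2 gives a d⁷ configuration. Cyanide is a strong-field ligand (high in the spectrochemical series) for a first-row metal, so the complex is low-spin. The t₂g⁶e_g¹ (low-spin) configuration has an unevenly filled e_g set; the Jahn–Teller theorem predicts a tetragonal distortion (typically axial elongation) to lift the degeneracy.
[Cr(CN)₆]⁴−: Summing ligand charges against the −4 overall charge gives an oxidation state of +2 for chromium. Chromium is a group-6 element; Cr(II) is therefore d⁴. Cyanide is a strong-field ligand (high in the spectrochemical series) for a first-row metal, so the complex is low-spin. The d⁴ configuration leaves the e_g set evenly filled (or empty) — no strong Jahn–Teller driving force.

[Co(CN)₆]⁴−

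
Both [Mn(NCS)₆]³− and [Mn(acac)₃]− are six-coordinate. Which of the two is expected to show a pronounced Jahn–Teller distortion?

[Mn(NCS)₆]³−: Summing ligand charges against the −3 overall charge gives an oxidation state of +3 for manganese. Group 7 minus oxidation state 3 gives a d⁴ configuration. Isothiocyanate is a weak-field ligand for a first-row metal, so the complex is high-spin. The t₂g³e_g¹ (high-spin) configuration has an unevenly filled e_g set; the Jahn–Teller theorem predicts a tetragonal distortion (typically axial elongation) to lift the degeneracy.
[Mn(acac)₃]−: Summing ligand charges against the −1 overall charge gives an oxidation state of +2 for manganese. Mn sits in group 7, so the d-electron count is 7 − 2 = 5. Acetylacetonate is a weak-field ligand for a first-row metal, so the complex is high-spin. The d⁵ configuration leaves the e_g set evenly filled (or empty) — no strong Jahn–Teller driving force.

[Mn(NCS)₆]³−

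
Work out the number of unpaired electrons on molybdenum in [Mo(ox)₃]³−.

Ligand charges: each oxalate is −2. With an overall charge of −3 the molybdenum centre must be in the +3 oxidation state.
Molybdenum is a group-6 element; Mo(III) is therefore d³.
Counting donor atoms: 3×oxalate (bidentate) → 6 donors. Coordination number = 6.
In an octahedral field the d³ configuration is t₂g³e_g⁰ (only one arrangement possible), giving 3 unpaired electrons.

3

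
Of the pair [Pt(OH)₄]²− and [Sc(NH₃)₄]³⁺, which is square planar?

For [Pt(OH)₄]²−: Summing ligand charges against the −2 overall charge gives an oxidation state of +2 for platinum. Platinum is a group-10 element; Pt(II) is therefore d⁸. A 5d d⁸ ion has a large crystal-field splitting; square planar leaves the high-energy d_{x²−y²} orbital empty and maximises CFSE. → square planar.
For [Sc(NH₃)₄]³⁺: Summing ligand charges against the +3 overall charge gives an oxidation state of +3 for scandium. Sc sits in group 3, so the d-electron count is 3 − 3 = 0. A d⁰ ion has no crystal-field stabilisation preference between square planar and tetrahedral, so four ligands adopt the sterically favoured tetrahedral geometry. → tetrahedral.

[Pt(OH)₄]²−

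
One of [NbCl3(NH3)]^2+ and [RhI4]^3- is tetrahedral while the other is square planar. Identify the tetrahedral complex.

[NbCl3(NH3)]^2+

For [NbCl3(NH3)]^2+: Summing ligand charges against the +2 overall charge gives an oxidation state of +5 for niobium. Niobium is a group-5 element; Nb(V) is therefore d⁰. A d⁰ ion has no crystal-field stabilisation preference between square planar and tetrahedral, so four ligands adopt the sterically favoured tetrahedral geometry. → tetrahedral.
For [RhI4]^3-: Ligand charges: each iodide is −1. With an overall charge of −3 the rhodium centre must be in the +1 oxidation state. Group 9 minus oxidation state 1 gives a d⁸ configuration. A 4d d⁸ ion has a large crystal-field splitting; square planar leaves the high-energy d_{x²−y²} orbital empty and maximises CFSE. → square planar.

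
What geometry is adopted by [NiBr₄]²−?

Ligand charges: each bromide is −1. With an overall charge of −2 the nickel centre must be in the +2 oxidation state.
Ni sits in group 10, so the d-electron count is 10 − 2 = 8.
Coordination number: 4.
Bromide is a weak-field ligand.
With weak-field ligands the CFSE gain from square planar is small, so a 3d d⁸ ion takes the sterically preferred tetrahedral geometry.

tetrahedral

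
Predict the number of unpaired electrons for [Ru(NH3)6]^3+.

Summing ligand charges against the +3 overall charge gives an oxidation state of +3 for ruthenium.
Group 8 minus oxidation state 3 gives a d⁵ configuration.
The spin state decides the count: a 4d ion has a large Δₒ and is invariably low-spin.
An octahedral low-spin d⁵ ion is t₂g⁵e_g⁰, giving 1 unpaired electron.

1 unpaired electron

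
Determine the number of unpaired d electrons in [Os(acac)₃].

Ligand charges: each acetylacetonate is −1. With an overall charge of 0 the osmium centre must be in the +3 oxidation state.
Os sits in group 8, so the d-electron count is 8 − 3 = 5.
Counting donor atoms: 3×acetylacetonate (bidentate) → 6 donors. Coordination number = 6.
The spin state decides the count: a 5d ion has a large Δₒ and is invariably low-spin.
An octahedral low-spin d⁵ ion is t₂g⁵e_g⁰, giving 1 unpaired electron.

1 unpaired electron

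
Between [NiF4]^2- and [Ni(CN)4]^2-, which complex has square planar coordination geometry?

[Ni(CN)4]^2-

For [NiF4]^2-: Ligand charges: each fluoride is −1. With an overall charge of −2 the nickel centre must be in the +2 oxidation state. Ni sits in group 10, so the d-electron count is 10 − 2 = 8. Fluoride is a weak-field ligand. With weak-field ligands the CFSE gain from square planar is small, so a 3d d⁸ ion takes the sterically preferred tetrahedral geometry. → tetrahedral.
For [Ni(CN)4]^2-: Summing ligand charges against the −2 overall charge gives an oxidation state of +2 for nickel. Ni sits in group 10, so the d-electron count is 10 − 2 = 8. Cyanide is a strong-field ligand (high in the spectrochemical series). A 3d d⁸ ion with strong-field ligands gains enough CFSE to favour square planar over tetrahedral. → square planar.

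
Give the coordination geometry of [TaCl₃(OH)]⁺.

tetrahedral

Each chloride is −1; each hydroxide is −1; balancing the +1 overall charge requires Ta(V).
Group 5 minus oxidation state 5 gives a d⁰ configuration.
With 4 monodentate ligands the coordination number is 4.
A d⁰ ion has no crystal-field stabilisation preference between square planar and tetrahedral, so four ligands adopt the sterically favoured tetrahedral geometry.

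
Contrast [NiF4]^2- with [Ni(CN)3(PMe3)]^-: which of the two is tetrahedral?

For [NiF4]^2-: Summing ligand charges against the −2 overall charge gives an oxidation state of +2 for nickel. Ni sits in group 10, so the d-electron count is 10 − 2 = 8. Fluoride is a weak-field ligand. With weak-field ligands the CFSE gain from square planar is small, so a 3d d⁸ ion takes the sterically preferred tetrahedral geometry. → tetrahedral.
For [Ni(CN)3(PMe3)]^-: Ligand charges: each cyanide is −1; trimethylphosphine is neutral. With an overall charge of −1 the nickel centre must be in the +2 oxidation state. Ni sits in group 10, so the d-electron count is 10 − 2 = 8. Cyanide and trimethylphosphine are strong-field ligands (high in the spectrochemical series). A 3d d⁸ ion with strong-field ligands gains enough CFSE to favour square planar over tetrahedral. → square planar.

[NiF4]^2-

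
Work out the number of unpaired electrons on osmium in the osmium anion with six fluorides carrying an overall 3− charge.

Each fluoride is −1; balancing the −3 overall charge requires Os(III).
Group 8 minus oxidation state 3 gives a d⁵ configuration.
The spin state decides the count: a 5d ion has a large Δₒ and is invariably low-spin.
An octahedral low-spin d⁵ ion is t₂g⁵e_g⁰, giving 1 unpaired electron.

1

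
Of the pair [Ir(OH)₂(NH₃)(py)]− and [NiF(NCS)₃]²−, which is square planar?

For [Ir(OH)₂(NH₃)(py)]−: Each hydroxide is −1; ammonia is neutral; pyridine is neutral; balancing the −1 overall charge requires Ir(I). Group 9 minus oxidation state 1 gives a d⁸ configuration. A 5d d⁸ ion has a large crystal-field splitting; square planar leaves the high-energy d_{x²−y²} orbital empty and maximises CFSE. → square planar.
For [NiF(NCS)₃]²−: Summing ligand charges against the −2 overall charge gives an oxidation state of +2 for nickel. Ni sits in group 10, so the d-electron count is 10 − 2 = 8. Fluoride and isothiocyanate are weak-field ligands. With weak-field ligands the CFSE gain from square planar is small, so a 3d d⁸ ion takes the sterically preferred tetrahedral geometry. → tetrahedral.

[Ir(OH)₂(NH₃)(py)]−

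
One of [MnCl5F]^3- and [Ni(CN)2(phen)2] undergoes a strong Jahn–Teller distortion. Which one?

[MnCl5F]^3-: Ligand charges: each chloride is −1; each fluoride is −1. With an overall charge of −3 the manganese centre must be in the +3 oxidation state. Mn sits in group 7, so the d-electron count is 7 − 3 = 4. Chloride and fluoride are weak-field ligands for a first-row metal, so the complex is high-spin. The t₂g³e_g¹ (high-spin) configuration has an unevenly filled e_g set; the Jahn–Teller theorem predicts a tetragonal distortion (typically axial elongation) to lift the degeneracy.
[Ni(CN)2(phen)2]: Each cyanide is −1; 1,10-phenanthroline is neutral; balancing the 0 overall charge requires Ni(II). Ni sits in group 10, so the d-electron count is 10 − 2 = 8. The d⁸ configuration leaves the e_g set evenly filled (or empty) — no strong Jahn–Teller driving force.

[MnCl5F]^3-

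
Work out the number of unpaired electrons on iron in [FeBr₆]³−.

5 unpaired electrons

Each bromide is −1; balancing the −3 overall charge requires Fe(III).
Iron is a group-8 element; Fe(III) is therefore d⁵.
The spin state decides the count: Bromide is a weak-field ligand for a first-row metal, so the complex is high-spin.
An octahedral high-spin d⁵ ion is t₂g³e_g², giving 5 unpaired electrons.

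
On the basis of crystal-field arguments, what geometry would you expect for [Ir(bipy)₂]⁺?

Ligand charges: 2,2′-bipyridine is neutral. With an overall charge of +1 the iridium centre must be in the +1 oxidation state.
Ir sits in group 9, so the d-electron count is 9 − 1 = 8.
Counting donor atoms: 2×2,2′-bipyridine (bidentate) → 4 donors. Coordination number = 4.
A 5d d⁸ ion has a large crystal-field splitting; square planar leaves the high-energy d_{x²−y²} orbital empty and maximises CFSE.

square planar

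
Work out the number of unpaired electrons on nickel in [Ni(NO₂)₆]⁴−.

2

Each nitro (N-bound nitrite) is −1; balancing the −4 overall charge requires Ni(II).
Ni sits in group 10, so the d-electron count is 10 − 2 = 8.
In an octahedral field the d⁸ configuration is t₂g⁶e_g² (only one arrangement possible), giving 2 unpaired electrons.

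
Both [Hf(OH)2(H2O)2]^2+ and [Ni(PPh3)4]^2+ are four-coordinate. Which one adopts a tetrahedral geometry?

For [Hf(OH)2(H2O)2]^2+: Each hydroxide is −1; water is neutral; balancing the +2 overall charge requires Hf(IV). Hf sits in group 4, so the d-electron count is 4 − 4 = 0. A d⁰ ion has no crystal-field stabilisation preference between square planar and tetrahedral, so four ligands adopt the sterically favoured tetrahedral geometry. → tetrahedral.
For [Ni(PPh3)4]^2+: Ligand charges: triphenylphosphine is neutral. With an overall charge of +2 the nickel centre must be in the +2 oxidation state. Ni sits in group 10, so the d-electron count is 10 − 2 = 8. Triphenylphosphine is a strong-field ligand (high in the spectrochemical series). A 3d d⁸ ion with strong-field ligands gains enough CFSE to favour square planar over tetrahedral. → square planar.

[Hf(OH)2(H2O)2]^2+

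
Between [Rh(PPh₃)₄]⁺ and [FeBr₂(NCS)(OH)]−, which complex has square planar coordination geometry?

For [Rh(PPh₃)₄]⁺: Summing ligand charges against the +1 overall charge gives an oxidation state of +1 for rhodium. Group 9 minus oxidation state 1 gives a d⁸ configuration. A 4d d⁸ ion has a large crystal-field splitting; square planar leaves the high-energy d_{x²−y²} orbital empty and maximises CFSE. → square planar.
For [FeBr₂(NCS)(OH)]−: Each bromide is −1; each isothiocyanate is −1; each hydroxide is −1; balancing the −1 overall charge requires Fe(III). Group 8 minus oxidation state 3 gives a d⁵ configuration. A high-spin d⁵ ion has zero CFSE in either geometry, so four ligands adopt the sterically favoured tetrahedral geometry. → tetrahedral.

[Rh(PPh₃)₄]⁺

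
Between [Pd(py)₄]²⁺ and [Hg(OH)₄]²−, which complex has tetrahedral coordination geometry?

For [Pd(py)₄]²⁺: Summing ligand charges against the +2 overall charge gives an oxidation state of +2 for palladium. Pd sits in group 10, so the d-electron count is 10 − 2 = 8. A 4d d⁸ ion has a large crystal-field splitting; square planar leaves the high-energy d_{x²−y²} orbital empty and maximises CFSE. → square planar.
For [Hg(OH)₄]²−: Ligand charges: each hydroxide is −1. With an overall charge of −2 the mercury centre must be in the +2 oxidation state. Hg sits in group 12, so the d-electron count is 12 − 2 = 10. A d¹⁰ ion has no crystal-field stabilisation preference between square planar and tetrahedral, so four ligands adopt the sterically favoured tetrahedral geometry. → tetrahedral.

[Hg(OH)₄]²−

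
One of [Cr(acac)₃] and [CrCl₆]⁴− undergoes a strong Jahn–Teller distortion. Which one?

[Cr(acac)₃]: Ligand charges: each acetylacetonate is −1. With an overall charge of 0 the chromium centre must be in the +3 oxidation state. Chromium is a group-6 element; Cr(III) is therefore d³. The d³ configuration leaves the e_g set evenly filled (or empty) — no strong Jahn–Teller driving force.
[CrCl₆]⁴−: Ligand charges: each chloride is −1. With an overall charge of −4 the chromium centre must be in the +2 oxidation state. Cr sits in group 6, so the d-electron count is 6 − 2 = 4. Chloride is a weak-field ligand for a first-row metal, so the complex is high-spin. The t₂g³e_g¹ (high-spin) configuration has an unevenly filled e_g set; the Jahn–Teller theorem predicts a tetragonal distortion (typically axial elongation) to lift the degeneracy.

[CrCl₆]⁴−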